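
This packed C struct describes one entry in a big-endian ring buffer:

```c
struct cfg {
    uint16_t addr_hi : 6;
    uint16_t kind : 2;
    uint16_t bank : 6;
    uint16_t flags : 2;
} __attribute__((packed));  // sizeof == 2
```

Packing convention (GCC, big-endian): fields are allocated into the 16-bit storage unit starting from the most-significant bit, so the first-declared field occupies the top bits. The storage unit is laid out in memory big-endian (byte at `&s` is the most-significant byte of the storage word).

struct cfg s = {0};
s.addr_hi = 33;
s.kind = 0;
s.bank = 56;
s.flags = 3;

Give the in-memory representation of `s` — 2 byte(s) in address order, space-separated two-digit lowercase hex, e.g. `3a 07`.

84 e3

[10+:6] addr_hi=33 & 0x3f = 0x21; word=0x8400
[8+:2] kind=0 & 0x3 = 0x0; word=0x8400
[2+:6] bank=56 & 0x3f = 0x38; word=0x84e0
[0+:2] flags=3 & 0x3 = 0x3; word=0x84e3
word = 0x84e3 → big-endian bytes:
  [0]=0x84  [1]=0xe3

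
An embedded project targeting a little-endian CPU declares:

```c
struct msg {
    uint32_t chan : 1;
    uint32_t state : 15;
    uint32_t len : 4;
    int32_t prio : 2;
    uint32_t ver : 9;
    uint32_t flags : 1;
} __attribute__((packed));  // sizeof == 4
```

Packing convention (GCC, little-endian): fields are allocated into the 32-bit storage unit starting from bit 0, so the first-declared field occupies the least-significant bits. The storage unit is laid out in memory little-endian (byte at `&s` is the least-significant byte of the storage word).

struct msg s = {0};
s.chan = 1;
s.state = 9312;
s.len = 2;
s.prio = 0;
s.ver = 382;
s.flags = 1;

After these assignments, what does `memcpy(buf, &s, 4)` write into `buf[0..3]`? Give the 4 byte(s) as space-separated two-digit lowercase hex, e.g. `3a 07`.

[0+:1] chan=1 & 0x1 = 0x1; word=0x00000001
[1+:15] state=9312 & 0x7fff = 0x2460; word=0x000048c1
[16+:4] len=2 & 0xf = 0x2; word=0x000248c1
[20+:2] prio=0 & 0x3 = 0x0; word=0x000248c1
[22+:9] ver=382 & 0x1ff = 0x17e; word=0x5f8248c1
[31+:1] flags=1 & 0x1 = 0x1; word=0xdf8248c1
word = 0xdf8248c1 → little-endian bytes:
  [0]=0xc1  [1]=0x48  [2]=0x82  [3]=0xdf

c1 48 82 df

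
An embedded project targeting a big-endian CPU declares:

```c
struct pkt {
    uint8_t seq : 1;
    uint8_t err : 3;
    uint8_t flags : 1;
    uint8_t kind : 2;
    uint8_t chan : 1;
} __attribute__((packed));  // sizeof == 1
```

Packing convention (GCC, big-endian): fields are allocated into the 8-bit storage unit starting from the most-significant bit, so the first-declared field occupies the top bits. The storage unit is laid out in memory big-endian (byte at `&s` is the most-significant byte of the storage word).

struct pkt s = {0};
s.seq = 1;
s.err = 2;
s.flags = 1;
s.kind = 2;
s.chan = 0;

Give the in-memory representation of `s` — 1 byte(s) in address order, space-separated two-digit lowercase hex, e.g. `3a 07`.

ac

seq (1b) val=1 bits=0x1 at bit 7: 0x80
err (3b) val=2 bits=0x2 at bit 4: 0xa0
flags (1b) val=1 bits=0x1 at bit 3: 0xa8
kind (2b) val=2 bits=0x2 at bit 1: 0xac
chan (1b) val=0 bits=0x0 at bit 0: 0xac
word = 0xac → big-endian bytes:
  [0]=0xac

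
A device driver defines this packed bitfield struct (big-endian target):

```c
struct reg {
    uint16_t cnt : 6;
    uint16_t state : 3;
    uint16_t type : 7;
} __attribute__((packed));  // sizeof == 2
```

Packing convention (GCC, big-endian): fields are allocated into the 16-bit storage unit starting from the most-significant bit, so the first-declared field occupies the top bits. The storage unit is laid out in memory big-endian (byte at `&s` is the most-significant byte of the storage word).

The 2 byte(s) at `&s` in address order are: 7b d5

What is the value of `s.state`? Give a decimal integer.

[0]=0x7b [1]=0xd5 (big-endian) → word 0x7bd5
cnt [10+:6] = (word>>10) & 0x3f = 30
state [7+:3] = (word>>7) & 0x7 = 7  ←
type [0+:7] = (word>>0) & 0x7f = 85

7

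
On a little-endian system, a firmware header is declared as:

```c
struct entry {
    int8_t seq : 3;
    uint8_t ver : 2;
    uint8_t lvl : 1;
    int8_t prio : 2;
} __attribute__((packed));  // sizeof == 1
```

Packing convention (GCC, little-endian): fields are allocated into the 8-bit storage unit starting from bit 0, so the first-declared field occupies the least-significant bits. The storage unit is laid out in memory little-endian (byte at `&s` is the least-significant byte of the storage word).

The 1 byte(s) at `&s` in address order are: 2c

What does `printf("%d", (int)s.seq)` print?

[0]=0x2c (little-endian) → word 0x2c
seq [0+:3] = (word>>0) & 0x7 = 4  ←
ver [3+:2] = (word>>3) & 0x3 = 1
lvl [5+:1] = (word>>5) & 0x1 = 1
prio [6+:2] = (word>>6) & 0x3 = 0
seq signed 3b, MSB=1: 4 - 8 = -4

-4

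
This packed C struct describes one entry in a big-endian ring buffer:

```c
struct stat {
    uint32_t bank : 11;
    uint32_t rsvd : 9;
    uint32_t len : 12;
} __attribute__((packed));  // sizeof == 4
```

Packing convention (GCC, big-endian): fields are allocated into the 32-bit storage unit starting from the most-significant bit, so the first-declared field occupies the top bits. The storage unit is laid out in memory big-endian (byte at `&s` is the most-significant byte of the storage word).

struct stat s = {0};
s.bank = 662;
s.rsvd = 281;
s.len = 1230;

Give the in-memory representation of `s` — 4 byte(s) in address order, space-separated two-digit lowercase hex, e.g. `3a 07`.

52 d1 94 ce

bank (11b) val=662 bits=0x296 at bit 21: 0x52c00000
rsvd (9b) val=281 bits=0x119 at bit 12: 0x52d19000
len (12b) val=1230 bits=0x4ce at bit 0: 0x52d194ce
word = 0x52d194ce → big-endian bytes:
  [0]=0x52  [1]=0xd1  [2]=0x94  [3]=0xce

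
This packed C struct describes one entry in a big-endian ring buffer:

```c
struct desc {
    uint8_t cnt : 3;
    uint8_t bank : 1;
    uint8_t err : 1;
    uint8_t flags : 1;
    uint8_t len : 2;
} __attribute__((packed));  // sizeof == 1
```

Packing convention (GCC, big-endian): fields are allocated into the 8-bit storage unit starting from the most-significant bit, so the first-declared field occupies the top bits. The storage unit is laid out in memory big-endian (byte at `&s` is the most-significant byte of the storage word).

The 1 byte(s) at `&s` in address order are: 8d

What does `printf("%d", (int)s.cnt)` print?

4

[0]=0x8d (big-endian) → word 0x8d
cnt [5+:3] = (word>>5) & 0x7 = 4  ←
bank [4+:1] = (word>>4) & 0x1 = 0
err [3+:1] = (word>>3) & 0x1 = 1
flags [2+:1] = (word>>2) & 0x1 = 1
len [0+:2] = (word>>0) & 0x3 = 1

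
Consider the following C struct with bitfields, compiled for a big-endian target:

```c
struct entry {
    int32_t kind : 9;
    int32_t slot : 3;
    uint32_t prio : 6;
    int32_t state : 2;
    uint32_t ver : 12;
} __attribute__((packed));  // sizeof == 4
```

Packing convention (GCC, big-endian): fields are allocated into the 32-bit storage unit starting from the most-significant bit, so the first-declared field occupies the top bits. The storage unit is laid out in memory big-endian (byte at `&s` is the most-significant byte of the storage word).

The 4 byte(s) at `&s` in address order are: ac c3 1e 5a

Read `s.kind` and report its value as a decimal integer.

[0]=0xac [1]=0xc3 [2]=0x1e [3]=0x5a (big-endian) → word 0xacc31e5a
kind [23+:9] = (word>>23) & 0x1ff = 345  ←
slot [20+:3] = (word>>20) & 0x7 = 4
prio [14+:6] = (word>>14) & 0x3f = 12
state [12+:2] = (word>>12) & 0x3 = 1
ver [0+:12] = (word>>0) & 0xfff = 3674
kind signed 9b, MSB=1: 345 - 512 = -167

-167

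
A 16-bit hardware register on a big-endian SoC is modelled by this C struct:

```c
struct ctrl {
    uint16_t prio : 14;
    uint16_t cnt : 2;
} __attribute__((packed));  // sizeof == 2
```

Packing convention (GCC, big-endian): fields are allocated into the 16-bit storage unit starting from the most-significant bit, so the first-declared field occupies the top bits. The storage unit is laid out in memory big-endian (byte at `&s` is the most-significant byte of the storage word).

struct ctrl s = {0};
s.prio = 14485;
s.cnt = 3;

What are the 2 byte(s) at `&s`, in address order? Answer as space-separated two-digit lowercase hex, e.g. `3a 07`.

prio (14b) val=14485 bits=0x3895 at bit 2: 0xe254
cnt (2b) val=3 bits=0x3 at bit 0: 0xe257
word = 0xe257 → big-endian bytes:
  [0]=0xe2  [1]=0x57

e2 57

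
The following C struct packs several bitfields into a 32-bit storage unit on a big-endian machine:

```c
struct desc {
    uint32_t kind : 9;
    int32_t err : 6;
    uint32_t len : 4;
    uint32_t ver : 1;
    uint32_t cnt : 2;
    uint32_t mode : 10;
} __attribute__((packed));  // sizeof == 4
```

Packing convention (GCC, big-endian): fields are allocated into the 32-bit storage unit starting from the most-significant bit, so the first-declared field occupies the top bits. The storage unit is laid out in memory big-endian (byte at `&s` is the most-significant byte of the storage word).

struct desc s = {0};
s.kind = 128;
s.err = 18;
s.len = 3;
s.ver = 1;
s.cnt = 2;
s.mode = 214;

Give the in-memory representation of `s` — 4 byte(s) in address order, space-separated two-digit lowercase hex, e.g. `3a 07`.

kind (9b) val=128 bits=0x80 at bit 23: 0x40000000
err (6b) val=18 bits=0x12 at bit 17: 0x40240000
len (4b) val=3 bits=0x3 at bit 13: 0x40246000
ver (1b) val=1 bits=0x1 at bit 12: 0x40247000
cnt (2b) val=2 bits=0x2 at bit 10: 0x40247800
mode (10b) val=214 bits=0xd6 at bit 0: 0x402478d6
word = 0x402478d6 → big-endian bytes:
  [0]=0x40  [1]=0x24  [2]=0x78  [3]=0xd6

40 24 78 d6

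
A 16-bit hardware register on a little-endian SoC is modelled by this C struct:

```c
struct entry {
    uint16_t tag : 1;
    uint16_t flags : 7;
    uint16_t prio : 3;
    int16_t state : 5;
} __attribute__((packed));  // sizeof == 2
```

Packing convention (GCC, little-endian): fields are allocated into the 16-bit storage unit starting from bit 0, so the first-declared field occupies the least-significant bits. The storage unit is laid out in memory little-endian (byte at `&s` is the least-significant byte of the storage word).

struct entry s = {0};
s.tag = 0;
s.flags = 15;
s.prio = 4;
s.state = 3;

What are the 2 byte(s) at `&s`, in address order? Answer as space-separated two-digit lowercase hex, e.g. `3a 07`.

tag (1b) val=0 bits=0x0 at bit 0: 0x0000
flags (7b) val=15 bits=0xf at bit 1: 0x001e
prio (3b) val=4 bits=0x4 at bit 8: 0x041e
state (5b) val=3 bits=0x3 at bit 11: 0x1c1e
word = 0x1c1e → little-endian bytes:
  [0]=0x1e  [1]=0x1c

1e 1c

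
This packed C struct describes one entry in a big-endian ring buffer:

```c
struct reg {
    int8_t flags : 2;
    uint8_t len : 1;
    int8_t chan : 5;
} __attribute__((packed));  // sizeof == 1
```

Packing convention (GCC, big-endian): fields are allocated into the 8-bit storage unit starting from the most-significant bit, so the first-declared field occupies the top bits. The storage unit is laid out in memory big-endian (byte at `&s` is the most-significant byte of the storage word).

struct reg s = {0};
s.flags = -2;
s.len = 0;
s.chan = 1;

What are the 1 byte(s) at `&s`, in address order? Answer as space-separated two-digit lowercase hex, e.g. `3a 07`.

[6+:2] flags=-2 & 0x3 = 0x2; word=0x80
[5+:1] len=0 & 0x1 = 0x0; word=0x80
[0+:5] chan=1 & 0x1f = 0x1; word=0x81
word = 0x81 → big-endian bytes:
  [0]=0x81

81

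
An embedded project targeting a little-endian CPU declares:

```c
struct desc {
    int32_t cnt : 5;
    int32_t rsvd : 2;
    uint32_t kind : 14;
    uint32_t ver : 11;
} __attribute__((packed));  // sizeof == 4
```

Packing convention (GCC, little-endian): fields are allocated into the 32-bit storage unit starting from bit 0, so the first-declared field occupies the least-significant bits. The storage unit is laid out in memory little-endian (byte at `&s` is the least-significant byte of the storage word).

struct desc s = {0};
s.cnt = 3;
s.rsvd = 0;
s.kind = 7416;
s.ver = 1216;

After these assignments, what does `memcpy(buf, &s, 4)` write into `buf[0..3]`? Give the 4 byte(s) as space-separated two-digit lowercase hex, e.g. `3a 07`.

03 7c 0e 98

cnt:5 = 3 → 0x3 << 0 → word 0x00000003
rsvd:2 = 0 → 0x0 << 5 → word 0x00000003
kind:14 = 7416 → 0x1cf8 << 7 → word 0x000e7c03
ver:11 = 1216 → 0x4c0 << 21 → word 0x980e7c03
word = 0x980e7c03 → little-endian bytes:
  [0]=0x03  [1]=0x7c  [2]=0x0e  [3]=0x98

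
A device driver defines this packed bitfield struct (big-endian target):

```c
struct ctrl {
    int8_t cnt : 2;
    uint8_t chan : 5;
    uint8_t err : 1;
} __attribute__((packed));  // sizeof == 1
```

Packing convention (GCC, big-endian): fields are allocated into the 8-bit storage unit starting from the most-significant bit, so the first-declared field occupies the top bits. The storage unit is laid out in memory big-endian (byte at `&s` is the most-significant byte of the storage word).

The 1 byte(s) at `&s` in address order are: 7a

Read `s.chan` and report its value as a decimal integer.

[0]=0x7a (big-endian) → word 0x7a
cnt [6+:2] = (word>>6) & 0x3 = 1
chan [1+:5] = (word>>1) & 0x1f = 29  ←
err [0+:1] = (word>>0) & 0x1 = 0

29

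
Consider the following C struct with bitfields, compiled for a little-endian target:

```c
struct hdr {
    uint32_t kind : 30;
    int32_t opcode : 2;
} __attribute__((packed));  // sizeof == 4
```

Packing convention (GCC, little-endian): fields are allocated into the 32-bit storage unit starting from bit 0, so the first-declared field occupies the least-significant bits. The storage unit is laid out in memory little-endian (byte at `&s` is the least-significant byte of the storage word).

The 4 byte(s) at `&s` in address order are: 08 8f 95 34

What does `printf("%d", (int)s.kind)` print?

[0]=0x08 [1]=0x8f [2]=0x95 [3]=0x34 (little-endian) → word 0x34958f08
kind:30 @ bit 0 → (0x34958f08>>0)&0x3fffffff = 0x34958f08  ←
opcode:2 @ bit 30 → (0x34958f08>>30)&0x3 = 0x0

882216712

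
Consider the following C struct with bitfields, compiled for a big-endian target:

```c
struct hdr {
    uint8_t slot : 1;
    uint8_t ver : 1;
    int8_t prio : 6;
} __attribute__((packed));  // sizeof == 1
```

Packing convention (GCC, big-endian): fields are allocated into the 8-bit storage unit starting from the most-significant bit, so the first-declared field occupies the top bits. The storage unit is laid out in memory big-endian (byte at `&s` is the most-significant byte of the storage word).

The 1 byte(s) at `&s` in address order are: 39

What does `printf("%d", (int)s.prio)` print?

[0]=0x39 (big-endian) → word 0x39
slot [7+:1] = (word>>7) & 0x1 = 0
ver [6+:1] = (word>>6) & 0x1 = 0
prio [0+:6] = (word>>0) & 0x3f = 57  ←
prio signed 6b, MSB=1: 57 - 64 = -7

-7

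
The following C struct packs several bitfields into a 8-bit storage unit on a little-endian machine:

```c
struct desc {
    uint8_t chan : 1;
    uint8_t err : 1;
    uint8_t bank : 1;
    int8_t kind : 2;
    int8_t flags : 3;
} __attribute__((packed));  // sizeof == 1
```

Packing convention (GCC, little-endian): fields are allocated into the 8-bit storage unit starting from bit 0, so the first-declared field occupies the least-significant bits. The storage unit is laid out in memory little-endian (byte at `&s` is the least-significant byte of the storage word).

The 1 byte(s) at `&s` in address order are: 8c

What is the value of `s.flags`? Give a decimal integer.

[0]=0x8c (little-endian) → word 0x8c
chan [0+:1] = (word>>0) & 0x1 = 0
err [1+:1] = (word>>1) & 0x1 = 0
bank [2+:1] = (word>>2) & 0x1 = 1
kind [3+:2] = (word>>3) & 0x3 = 1
flags [5+:3] = (word>>5) & 0x7 = 4  ←
flags signed 3b, MSB=1: 4 - 8 = -4

-4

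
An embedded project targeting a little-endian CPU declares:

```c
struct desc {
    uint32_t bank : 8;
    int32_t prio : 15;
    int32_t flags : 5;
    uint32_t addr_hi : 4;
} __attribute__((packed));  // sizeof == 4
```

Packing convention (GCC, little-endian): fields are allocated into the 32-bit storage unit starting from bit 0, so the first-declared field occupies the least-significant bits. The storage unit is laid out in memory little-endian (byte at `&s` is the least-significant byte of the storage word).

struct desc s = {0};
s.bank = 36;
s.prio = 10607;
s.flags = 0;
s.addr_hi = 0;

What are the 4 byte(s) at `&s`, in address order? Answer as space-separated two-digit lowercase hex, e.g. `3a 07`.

24 6f 29 00

bank:8 = 36 → 0x24 << 0 → word 0x00000024
prio:15 = 10607 → 0x296f << 8 → word 0x00296f24
flags:5 = 0 → 0x0 << 23 → word 0x00296f24
addr_hi:4 = 0 → 0x0 << 28 → word 0x00296f24
word = 0x00296f24 → little-endian bytes:
  [0]=0x24  [1]=0x6f  [2]=0x29  [3]=0x00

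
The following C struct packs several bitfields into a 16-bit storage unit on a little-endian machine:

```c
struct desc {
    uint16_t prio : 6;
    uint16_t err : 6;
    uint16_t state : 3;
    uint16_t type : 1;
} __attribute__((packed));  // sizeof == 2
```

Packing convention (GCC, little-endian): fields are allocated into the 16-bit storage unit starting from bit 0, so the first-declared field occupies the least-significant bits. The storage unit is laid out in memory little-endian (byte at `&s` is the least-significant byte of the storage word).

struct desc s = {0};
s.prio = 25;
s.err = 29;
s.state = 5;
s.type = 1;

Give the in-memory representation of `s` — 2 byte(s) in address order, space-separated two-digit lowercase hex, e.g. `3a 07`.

prio:6 = 25 → 0x19 << 0 → word 0x0019
err:6 = 29 → 0x1d << 6 → word 0x0759
state:3 = 5 → 0x5 << 12 → word 0x5759
type:1 = 1 → 0x1 << 15 → word 0xd759
word = 0xd759 → little-endian bytes:
  [0]=0x59  [1]=0xd7

59 d7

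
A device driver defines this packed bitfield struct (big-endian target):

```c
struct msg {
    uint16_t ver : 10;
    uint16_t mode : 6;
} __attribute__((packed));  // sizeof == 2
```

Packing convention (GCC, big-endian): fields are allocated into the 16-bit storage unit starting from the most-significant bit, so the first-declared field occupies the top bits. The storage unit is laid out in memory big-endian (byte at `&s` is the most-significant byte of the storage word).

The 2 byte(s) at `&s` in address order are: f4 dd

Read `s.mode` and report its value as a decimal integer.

[0]=0xf4 [1]=0xdd (big-endian) → word 0xf4dd
ver:10 @ bit 6 → (0xf4dd>>6)&0x3ff = 0x3d3
mode:6 @ bit 0 → (0xf4dd>>0)&0x3f = 0x1d  ←

29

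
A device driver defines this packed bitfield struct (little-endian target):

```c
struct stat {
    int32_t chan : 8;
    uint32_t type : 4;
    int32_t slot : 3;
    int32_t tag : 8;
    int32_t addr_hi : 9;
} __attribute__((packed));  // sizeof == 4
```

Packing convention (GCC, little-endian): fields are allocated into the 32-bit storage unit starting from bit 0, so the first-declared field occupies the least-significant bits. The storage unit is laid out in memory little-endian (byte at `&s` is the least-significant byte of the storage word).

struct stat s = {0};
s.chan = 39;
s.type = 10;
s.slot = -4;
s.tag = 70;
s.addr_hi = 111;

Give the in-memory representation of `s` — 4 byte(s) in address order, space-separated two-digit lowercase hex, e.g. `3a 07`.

27 4a a3 37

[0+:8] chan=39 & 0xff = 0x27; word=0x00000027
[8+:4] type=10 & 0xf = 0xa; word=0x00000a27
[12+:3] slot=-4 & 0x7 = 0x4; word=0x00004a27
[15+:8] tag=70 & 0xff = 0x46; word=0x00234a27
[23+:9] addr_hi=111 & 0x1ff = 0x6f; word=0x37a34a27
word = 0x37a34a27 → little-endian bytes:
  [0]=0x27  [1]=0x4a  [2]=0xa3  [3]=0x37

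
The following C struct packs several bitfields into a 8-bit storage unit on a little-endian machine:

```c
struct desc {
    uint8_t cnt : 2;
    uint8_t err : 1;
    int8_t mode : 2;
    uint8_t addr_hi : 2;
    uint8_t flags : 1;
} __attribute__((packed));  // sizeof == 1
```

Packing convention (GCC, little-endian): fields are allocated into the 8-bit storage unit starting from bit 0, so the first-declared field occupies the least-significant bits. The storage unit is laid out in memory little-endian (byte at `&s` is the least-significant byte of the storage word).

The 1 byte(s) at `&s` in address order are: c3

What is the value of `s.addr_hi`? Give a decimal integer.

[0]=0xc3 (little-endian) → word 0xc3
cnt:2 @ bit 0 → (0xc3>>0)&0x3 = 0x3
err:1 @ bit 2 → (0xc3>>2)&0x1 = 0x0
mode:2 @ bit 3 → (0xc3>>3)&0x3 = 0x0
addr_hi:2 @ bit 5 → (0xc3>>5)&0x3 = 0x2  ←
flags:1 @ bit 7 → (0xc3>>7)&0x1 = 0x1

2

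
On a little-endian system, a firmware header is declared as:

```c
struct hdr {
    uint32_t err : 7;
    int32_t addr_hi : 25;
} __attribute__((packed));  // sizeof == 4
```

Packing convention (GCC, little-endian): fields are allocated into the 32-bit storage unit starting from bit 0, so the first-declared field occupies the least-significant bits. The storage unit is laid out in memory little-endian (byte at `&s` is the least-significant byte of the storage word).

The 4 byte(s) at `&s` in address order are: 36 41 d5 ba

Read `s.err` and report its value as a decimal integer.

[0]=0x36 [1]=0x41 [2]=0xd5 [3]=0xba (little-endian) → word 0xbad54136
err:7 @ bit 0 → (0xbad54136>>0)&0x7f = 0x36  ←
addr_hi:25 @ bit 7 → (0xbad54136>>7)&0x1ffffff = 0x175aa82

54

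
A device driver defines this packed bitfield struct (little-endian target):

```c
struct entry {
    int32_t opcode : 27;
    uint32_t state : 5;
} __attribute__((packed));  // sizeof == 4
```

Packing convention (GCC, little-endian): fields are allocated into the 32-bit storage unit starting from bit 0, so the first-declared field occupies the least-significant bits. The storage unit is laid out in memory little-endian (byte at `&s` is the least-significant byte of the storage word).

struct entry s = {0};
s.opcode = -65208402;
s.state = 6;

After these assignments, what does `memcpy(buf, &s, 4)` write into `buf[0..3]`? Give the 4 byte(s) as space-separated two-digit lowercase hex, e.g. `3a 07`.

opcode (27b) val=-65208402 bits=0x41cffae at bit 0: 0x041cffae
state (5b) val=6 bits=0x6 at bit 27: 0x341cffae
word = 0x341cffae → little-endian bytes:
  [0]=0xae  [1]=0xff  [2]=0x1c  [3]=0x34

ae ff 1c 34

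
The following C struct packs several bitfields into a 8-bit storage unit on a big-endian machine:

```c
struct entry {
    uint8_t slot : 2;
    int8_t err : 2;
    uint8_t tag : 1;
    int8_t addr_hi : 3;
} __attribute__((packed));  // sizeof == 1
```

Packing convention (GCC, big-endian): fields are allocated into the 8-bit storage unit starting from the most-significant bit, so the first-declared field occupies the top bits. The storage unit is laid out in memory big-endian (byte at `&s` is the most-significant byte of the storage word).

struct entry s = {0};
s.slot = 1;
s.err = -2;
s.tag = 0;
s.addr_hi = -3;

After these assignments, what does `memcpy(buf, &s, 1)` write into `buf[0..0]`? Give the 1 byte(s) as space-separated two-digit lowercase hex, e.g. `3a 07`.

[6+:2] slot=1 & 0x3 = 0x1; word=0x40
[4+:2] err=-2 & 0x3 = 0x2; word=0x60
[3+:1] tag=0 & 0x1 = 0x0; word=0x60
[0+:3] addr_hi=-3 & 0x7 = 0x5; word=0x65
word = 0x65 → big-endian bytes:
  [0]=0x65

65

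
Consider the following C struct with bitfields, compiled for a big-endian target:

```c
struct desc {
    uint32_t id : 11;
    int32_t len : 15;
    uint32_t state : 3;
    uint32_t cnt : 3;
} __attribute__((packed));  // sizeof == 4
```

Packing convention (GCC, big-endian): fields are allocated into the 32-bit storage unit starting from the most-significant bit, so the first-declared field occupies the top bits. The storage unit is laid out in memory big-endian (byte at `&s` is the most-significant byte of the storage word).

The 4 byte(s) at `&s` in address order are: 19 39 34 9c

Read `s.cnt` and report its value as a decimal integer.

4

[0]=0x19 [1]=0x39 [2]=0x34 [3]=0x9c (big-endian) → word 0x1939349c
id:11 @ bit 21 → (0x1939349c>>21)&0x7ff = 0xc9
len:15 @ bit 6 → (0x1939349c>>6)&0x7fff = 0x64d2
state:3 @ bit 3 → (0x1939349c>>3)&0x7 = 0x3
cnt:3 @ bit 0 → (0x1939349c>>0)&0x7 = 0x4  ←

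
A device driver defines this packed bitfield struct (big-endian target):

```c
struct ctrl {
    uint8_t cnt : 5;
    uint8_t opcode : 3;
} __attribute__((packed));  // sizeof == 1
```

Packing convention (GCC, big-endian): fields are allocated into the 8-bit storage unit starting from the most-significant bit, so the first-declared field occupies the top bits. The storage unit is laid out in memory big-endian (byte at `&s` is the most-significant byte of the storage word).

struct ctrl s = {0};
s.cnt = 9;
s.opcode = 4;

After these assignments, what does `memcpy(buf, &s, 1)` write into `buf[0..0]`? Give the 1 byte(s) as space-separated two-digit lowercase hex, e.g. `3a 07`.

cnt (5b) val=9 bits=0x9 at bit 3: 0x48
opcode (3b) val=4 bits=0x4 at bit 0: 0x4c
word = 0x4c → big-endian bytes:
  [0]=0x4c

4c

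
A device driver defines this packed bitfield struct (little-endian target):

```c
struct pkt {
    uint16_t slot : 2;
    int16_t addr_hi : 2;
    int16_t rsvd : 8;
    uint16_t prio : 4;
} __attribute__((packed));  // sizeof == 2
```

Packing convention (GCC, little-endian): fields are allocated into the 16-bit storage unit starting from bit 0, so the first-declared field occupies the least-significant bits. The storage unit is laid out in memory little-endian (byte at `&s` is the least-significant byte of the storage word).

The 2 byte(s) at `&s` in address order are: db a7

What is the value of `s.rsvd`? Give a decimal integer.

[0]=0xdb [1]=0xa7 (little-endian) → word 0xa7db
slot [0+:2] = (word>>0) & 0x3 = 3
addr_hi [2+:2] = (word>>2) & 0x3 = 2
rsvd [4+:8] = (word>>4) & 0xff = 125  ←
prio [12+:4] = (word>>12) & 0xf = 10
rsvd signed 8b, MSB=0: value = 125

125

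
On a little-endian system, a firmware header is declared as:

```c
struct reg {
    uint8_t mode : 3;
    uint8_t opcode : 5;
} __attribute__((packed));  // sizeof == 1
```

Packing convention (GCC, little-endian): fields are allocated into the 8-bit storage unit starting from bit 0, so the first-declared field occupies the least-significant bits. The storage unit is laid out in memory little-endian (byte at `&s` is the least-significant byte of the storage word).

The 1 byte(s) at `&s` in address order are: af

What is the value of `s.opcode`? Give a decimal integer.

[0]=0xaf (little-endian) → word 0xaf
mode [0+:3] = (word>>0) & 0x7 = 7
opcode [3+:5] = (word>>3) & 0x1f = 21  ←

21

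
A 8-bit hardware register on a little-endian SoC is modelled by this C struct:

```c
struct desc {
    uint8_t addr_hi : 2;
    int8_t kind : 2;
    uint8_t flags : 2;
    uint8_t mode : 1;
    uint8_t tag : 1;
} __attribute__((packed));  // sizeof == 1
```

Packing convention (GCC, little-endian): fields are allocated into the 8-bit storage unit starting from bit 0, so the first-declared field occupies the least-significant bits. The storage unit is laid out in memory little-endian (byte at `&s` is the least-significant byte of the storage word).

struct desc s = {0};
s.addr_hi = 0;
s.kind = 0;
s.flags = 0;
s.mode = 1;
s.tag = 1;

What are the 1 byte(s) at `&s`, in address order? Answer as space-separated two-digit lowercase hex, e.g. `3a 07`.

addr_hi:2 = 0 → 0x0 << 0 → word 0x00
kind:2 = 0 → 0x0 << 2 → word 0x00
flags:2 = 0 → 0x0 << 4 → word 0x00
mode:1 = 1 → 0x1 << 6 → word 0x40
tag:1 = 1 → 0x1 << 7 → word 0xc0
word = 0xc0 → little-endian bytes:
  [0]=0xc0

c0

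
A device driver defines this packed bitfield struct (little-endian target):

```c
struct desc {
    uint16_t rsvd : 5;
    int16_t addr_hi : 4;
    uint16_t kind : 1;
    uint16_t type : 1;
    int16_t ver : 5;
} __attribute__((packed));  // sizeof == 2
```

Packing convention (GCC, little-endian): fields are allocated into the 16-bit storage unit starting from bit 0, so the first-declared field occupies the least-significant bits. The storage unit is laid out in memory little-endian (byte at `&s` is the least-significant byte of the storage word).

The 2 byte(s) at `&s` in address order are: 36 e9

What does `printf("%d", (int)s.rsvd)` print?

22

[0]=0x36 [1]=0xe9 (little-endian) → word 0xe936
rsvd:5 @ bit 0 → (0xe936>>0)&0x1f = 0x16  ←
addr_hi:4 @ bit 5 → (0xe936>>5)&0xf = 0x9
kind:1 @ bit 9 → (0xe936>>9)&0x1 = 0x0
type:1 @ bit 10 → (0xe936>>10)&0x1 = 0x0
ver:5 @ bit 11 → (0xe936>>11)&0x1f = 0x1d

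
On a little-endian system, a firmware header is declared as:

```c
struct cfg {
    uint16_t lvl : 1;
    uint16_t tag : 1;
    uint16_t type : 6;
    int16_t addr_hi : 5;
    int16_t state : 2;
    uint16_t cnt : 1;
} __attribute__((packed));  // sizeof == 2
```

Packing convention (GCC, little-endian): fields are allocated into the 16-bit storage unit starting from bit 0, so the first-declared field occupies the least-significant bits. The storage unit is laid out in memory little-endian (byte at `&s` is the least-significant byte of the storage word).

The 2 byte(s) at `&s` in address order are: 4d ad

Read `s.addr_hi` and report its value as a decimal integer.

[0]=0x4d [1]=0xad (little-endian) → word 0xad4d
lvl:1 @ bit 0 → (0xad4d>>0)&0x1 = 0x1
tag:1 @ bit 1 → (0xad4d>>1)&0x1 = 0x0
type:6 @ bit 2 → (0xad4d>>2)&0x3f = 0x13
addr_hi:5 @ bit 8 → (0xad4d>>8)&0x1f = 0xd  ←
state:2 @ bit 13 → (0xad4d>>13)&0x3 = 0x1
cnt:1 @ bit 15 → (0xad4d>>15)&0x1 = 0x1
addr_hi signed 5b, MSB=0: value = 13

13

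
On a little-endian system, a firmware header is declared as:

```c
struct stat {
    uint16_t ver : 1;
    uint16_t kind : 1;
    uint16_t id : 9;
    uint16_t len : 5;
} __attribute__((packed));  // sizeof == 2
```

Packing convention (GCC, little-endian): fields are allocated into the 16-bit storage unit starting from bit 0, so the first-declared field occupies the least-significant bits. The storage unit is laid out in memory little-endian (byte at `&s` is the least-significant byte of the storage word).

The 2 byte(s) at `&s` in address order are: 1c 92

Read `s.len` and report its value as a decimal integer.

18

[0]=0x1c [1]=0x92 (little-endian) → word 0x921c
ver [0+:1] = (word>>0) & 0x1 = 0
kind [1+:1] = (word>>1) & 0x1 = 0
id [2+:9] = (word>>2) & 0x1ff = 135
len [11+:5] = (word>>11) & 0x1f = 18  ←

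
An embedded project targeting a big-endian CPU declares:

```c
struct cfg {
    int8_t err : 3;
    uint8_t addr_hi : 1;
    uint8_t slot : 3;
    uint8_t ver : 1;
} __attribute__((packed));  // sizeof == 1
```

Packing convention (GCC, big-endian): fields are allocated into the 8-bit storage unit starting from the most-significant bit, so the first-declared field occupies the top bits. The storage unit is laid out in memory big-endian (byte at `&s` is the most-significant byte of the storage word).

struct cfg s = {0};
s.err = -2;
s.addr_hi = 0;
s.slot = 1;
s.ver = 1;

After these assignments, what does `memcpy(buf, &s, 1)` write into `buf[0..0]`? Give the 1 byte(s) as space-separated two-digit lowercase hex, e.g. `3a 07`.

err:3 = -2 → 0x6 << 5 → word 0xc0
addr_hi:1 = 0 → 0x0 << 4 → word 0xc0
slot:3 = 1 → 0x1 << 1 → word 0xc2
ver:1 = 1 → 0x1 << 0 → word 0xc3
word = 0xc3 → big-endian bytes:
  [0]=0xc3

c3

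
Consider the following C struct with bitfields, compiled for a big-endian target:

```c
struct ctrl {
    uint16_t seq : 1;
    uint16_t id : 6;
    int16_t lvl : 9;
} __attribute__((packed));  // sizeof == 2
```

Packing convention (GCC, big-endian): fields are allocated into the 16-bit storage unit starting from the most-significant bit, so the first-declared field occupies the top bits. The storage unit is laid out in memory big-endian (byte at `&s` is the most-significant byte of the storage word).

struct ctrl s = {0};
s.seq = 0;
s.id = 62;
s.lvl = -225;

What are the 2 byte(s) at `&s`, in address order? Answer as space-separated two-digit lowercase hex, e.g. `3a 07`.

[15+:1] seq=0 & 0x1 = 0x0; word=0x0000
[9+:6] id=62 & 0x3f = 0x3e; word=0x7c00
[0+:9] lvl=-225 & 0x1ff = 0x11f; word=0x7d1f
word = 0x7d1f → big-endian bytes:
  [0]=0x7d  [1]=0x1f

7d 1f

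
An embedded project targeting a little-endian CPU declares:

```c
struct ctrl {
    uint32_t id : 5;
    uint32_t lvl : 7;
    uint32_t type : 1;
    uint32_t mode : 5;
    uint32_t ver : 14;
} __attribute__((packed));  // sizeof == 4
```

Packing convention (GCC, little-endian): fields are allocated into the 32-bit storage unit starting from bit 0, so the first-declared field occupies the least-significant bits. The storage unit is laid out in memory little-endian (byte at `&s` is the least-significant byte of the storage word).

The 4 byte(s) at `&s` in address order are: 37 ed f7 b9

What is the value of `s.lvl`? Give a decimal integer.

105

[0]=0x37 [1]=0xed [2]=0xf7 [3]=0xb9 (little-endian) → word 0xb9f7ed37
id:5 @ bit 0 → (0xb9f7ed37>>0)&0x1f = 0x17
lvl:7 @ bit 5 → (0xb9f7ed37>>5)&0x7f = 0x69  ←
type:1 @ bit 12 → (0xb9f7ed37>>12)&0x1 = 0x0
mode:5 @ bit 13 → (0xb9f7ed37>>13)&0x1f = 0x1f
ver:14 @ bit 18 → (0xb9f7ed37>>18)&0x3fff = 0x2e7d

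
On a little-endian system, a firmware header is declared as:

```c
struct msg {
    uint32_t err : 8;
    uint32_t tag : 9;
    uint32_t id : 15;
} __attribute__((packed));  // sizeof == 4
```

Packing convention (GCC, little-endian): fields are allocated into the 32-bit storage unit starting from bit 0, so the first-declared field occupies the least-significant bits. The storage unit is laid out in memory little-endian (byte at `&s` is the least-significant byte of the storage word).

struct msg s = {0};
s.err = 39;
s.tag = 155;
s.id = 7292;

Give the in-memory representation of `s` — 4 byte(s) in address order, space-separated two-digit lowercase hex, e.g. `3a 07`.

27 9b f8 38

err:8 = 39 → 0x27 << 0 → word 0x00000027
tag:9 = 155 → 0x9b << 8 → word 0x00009b27
id:15 = 7292 → 0x1c7c << 17 → word 0x38f89b27
word = 0x38f89b27 → little-endian bytes:
  [0]=0x27  [1]=0x9b  [2]=0xf8  [3]=0x38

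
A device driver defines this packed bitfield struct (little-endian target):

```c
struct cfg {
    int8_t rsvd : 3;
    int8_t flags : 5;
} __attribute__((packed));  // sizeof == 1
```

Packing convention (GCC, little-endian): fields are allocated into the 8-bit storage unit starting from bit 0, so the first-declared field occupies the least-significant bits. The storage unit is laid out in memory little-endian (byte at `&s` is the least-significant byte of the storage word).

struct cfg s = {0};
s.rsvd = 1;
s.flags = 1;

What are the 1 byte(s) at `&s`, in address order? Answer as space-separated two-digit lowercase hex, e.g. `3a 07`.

09

[0+:3] rsvd=1 & 0x7 = 0x1; word=0x01
[3+:5] flags=1 & 0x1f = 0x1; word=0x09
word = 0x09 → little-endian bytes:
  [0]=0x09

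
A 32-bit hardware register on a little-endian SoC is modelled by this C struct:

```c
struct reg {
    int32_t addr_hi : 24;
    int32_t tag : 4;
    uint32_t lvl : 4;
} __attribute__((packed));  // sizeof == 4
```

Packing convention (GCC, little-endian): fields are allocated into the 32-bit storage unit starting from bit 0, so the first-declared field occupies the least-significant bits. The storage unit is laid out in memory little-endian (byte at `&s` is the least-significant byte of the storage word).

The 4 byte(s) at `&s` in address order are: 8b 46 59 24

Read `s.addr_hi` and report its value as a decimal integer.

5850763

[0]=0x8b [1]=0x46 [2]=0x59 [3]=0x24 (little-endian) → word 0x2459468b
addr_hi [0+:24] = (word>>0) & 0xffffff = 5850763  ←
tag [24+:4] = (word>>24) & 0xf = 4
lvl [28+:4] = (word>>28) & 0xf = 2
addr_hi signed 24b, MSB=0: value = 5850763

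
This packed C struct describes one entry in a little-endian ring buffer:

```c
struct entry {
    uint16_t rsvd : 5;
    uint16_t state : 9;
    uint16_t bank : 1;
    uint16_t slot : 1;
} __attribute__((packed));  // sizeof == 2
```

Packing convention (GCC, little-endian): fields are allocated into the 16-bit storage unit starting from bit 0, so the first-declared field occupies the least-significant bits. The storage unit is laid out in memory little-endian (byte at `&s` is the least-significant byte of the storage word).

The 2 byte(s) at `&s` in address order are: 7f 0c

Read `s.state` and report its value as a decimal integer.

[0]=0x7f [1]=0x0c (little-endian) → word 0x0c7f
rsvd [0+:5] = (word>>0) & 0x1f = 31
state [5+:9] = (word>>5) & 0x1ff = 99  ←
bank [14+:1] = (word>>14) & 0x1 = 0
slot [15+:1] = (word>>15) & 0x1 = 0

99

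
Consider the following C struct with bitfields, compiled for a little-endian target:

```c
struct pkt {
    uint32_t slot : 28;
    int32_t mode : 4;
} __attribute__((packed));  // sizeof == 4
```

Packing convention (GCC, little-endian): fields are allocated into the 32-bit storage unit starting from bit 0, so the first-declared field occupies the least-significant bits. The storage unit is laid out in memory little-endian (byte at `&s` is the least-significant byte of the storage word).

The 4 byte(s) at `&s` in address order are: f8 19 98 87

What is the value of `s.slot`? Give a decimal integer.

[0]=0xf8 [1]=0x19 [2]=0x98 [3]=0x87 (little-endian) → word 0x879819f8
slot:28 @ bit 0 → (0x879819f8>>0)&0xfffffff = 0x79819f8  ←
mode:4 @ bit 28 → (0x879819f8>>28)&0xf = 0x8

127408632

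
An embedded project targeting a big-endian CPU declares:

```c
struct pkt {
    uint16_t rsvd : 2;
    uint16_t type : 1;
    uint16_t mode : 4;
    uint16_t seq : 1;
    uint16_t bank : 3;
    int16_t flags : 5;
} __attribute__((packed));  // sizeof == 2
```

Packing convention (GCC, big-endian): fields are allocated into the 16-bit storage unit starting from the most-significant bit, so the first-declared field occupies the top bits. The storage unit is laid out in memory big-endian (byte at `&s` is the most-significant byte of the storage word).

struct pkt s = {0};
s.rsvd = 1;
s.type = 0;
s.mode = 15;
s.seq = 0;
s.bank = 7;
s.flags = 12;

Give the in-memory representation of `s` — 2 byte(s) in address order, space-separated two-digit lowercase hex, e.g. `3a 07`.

rsvd:2 = 1 → 0x1 << 14 → word 0x4000
type:1 = 0 → 0x0 << 13 → word 0x4000
mode:4 = 15 → 0xf << 9 → word 0x5e00
seq:1 = 0 → 0x0 << 8 → word 0x5e00
bank:3 = 7 → 0x7 << 5 → word 0x5ee0
flags:5 = 12 → 0xc << 0 → word 0x5eec
word = 0x5eec → big-endian bytes:
  [0]=0x5e  [1]=0xec

5e ec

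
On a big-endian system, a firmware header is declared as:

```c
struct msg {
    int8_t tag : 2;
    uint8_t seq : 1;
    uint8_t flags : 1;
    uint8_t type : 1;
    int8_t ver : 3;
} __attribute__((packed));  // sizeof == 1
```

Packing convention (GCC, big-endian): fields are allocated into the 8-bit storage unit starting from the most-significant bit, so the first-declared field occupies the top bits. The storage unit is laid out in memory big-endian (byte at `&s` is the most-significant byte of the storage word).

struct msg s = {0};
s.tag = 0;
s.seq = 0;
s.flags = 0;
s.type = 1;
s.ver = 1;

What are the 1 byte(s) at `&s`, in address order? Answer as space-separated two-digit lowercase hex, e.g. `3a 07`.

09

tag:2 = 0 → 0x0 << 6 → word 0x00
seq:1 = 0 → 0x0 << 5 → word 0x00
flags:1 = 0 → 0x0 << 4 → word 0x00
type:1 = 1 → 0x1 << 3 → word 0x08
ver:3 = 1 → 0x1 << 0 → word 0x09
word = 0x09 → big-endian bytes:
  [0]=0x09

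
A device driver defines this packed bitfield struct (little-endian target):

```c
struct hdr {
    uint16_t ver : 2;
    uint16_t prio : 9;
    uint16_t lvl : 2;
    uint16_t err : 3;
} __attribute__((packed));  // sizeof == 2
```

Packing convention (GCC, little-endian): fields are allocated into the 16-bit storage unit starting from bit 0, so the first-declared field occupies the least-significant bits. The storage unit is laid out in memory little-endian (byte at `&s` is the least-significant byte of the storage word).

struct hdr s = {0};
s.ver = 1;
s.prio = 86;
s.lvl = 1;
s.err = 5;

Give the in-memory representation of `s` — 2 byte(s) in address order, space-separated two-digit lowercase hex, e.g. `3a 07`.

[0+:2] ver=1 & 0x3 = 0x1; word=0x0001
[2+:9] prio=86 & 0x1ff = 0x56; word=0x0159
[11+:2] lvl=1 & 0x3 = 0x1; word=0x0959
[13+:3] err=5 & 0x7 = 0x5; word=0xa959
word = 0xa959 → little-endian bytes:
  [0]=0x59  [1]=0xa9

59 a9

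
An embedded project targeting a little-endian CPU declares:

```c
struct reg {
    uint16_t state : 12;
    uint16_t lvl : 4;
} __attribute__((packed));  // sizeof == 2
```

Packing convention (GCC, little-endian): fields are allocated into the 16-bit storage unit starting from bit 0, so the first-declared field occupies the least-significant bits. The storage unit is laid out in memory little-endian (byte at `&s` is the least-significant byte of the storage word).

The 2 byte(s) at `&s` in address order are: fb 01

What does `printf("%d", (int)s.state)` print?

507

[0]=0xfb [1]=0x01 (little-endian) → word 0x01fb
state:12 @ bit 0 → (0x01fb>>0)&0xfff = 0x1fb  ←
lvl:4 @ bit 12 → (0x01fb>>12)&0xf = 0x0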